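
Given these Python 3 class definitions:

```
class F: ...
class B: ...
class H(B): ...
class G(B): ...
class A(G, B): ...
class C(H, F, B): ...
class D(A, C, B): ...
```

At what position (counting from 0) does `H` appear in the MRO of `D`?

4

L[D] = D + merge(L[A], L[C], L[B], [A C B])
  take A:  [A G B object] + [C H F B object] + [B object] + [A C B]
  take G:  [G B object] + [C H F B object] + [B object] + [C B]
  take C:  [B object] + [C H F B object] + [B object] + [C B]
  take H:  [B object] + [H F B object] + [B object] + [B]
  take F:  [B object] + [F B object] + [B object] + [B]
  take B:  [B object] + [B object] + [B object] + [B]
  take object:  [object] + [object] + [object]
MRO: D A G C H F B object
H sits at index 4.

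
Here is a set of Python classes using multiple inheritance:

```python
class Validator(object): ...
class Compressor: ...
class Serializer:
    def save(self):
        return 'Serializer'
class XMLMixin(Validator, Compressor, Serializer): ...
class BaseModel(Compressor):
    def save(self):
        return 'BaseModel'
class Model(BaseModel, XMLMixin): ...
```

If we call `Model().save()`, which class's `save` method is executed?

BaseModel

L[Model] = Model + merge(L[BaseModel], L[XMLMixin], [BaseModel XMLMixin])
  take BaseModel:  [BaseModel Compressor object] + [XMLMixin Validator Compressor Serializer object] + [BaseModel XMLMixin]
  take XMLMixin:  [Compressor object] + [XMLMixin Validator Compressor Serializer object] + [XMLMixin]
  take Validator:  [Compressor object] + [Validator Compressor Serializer object]
  take Compressor:  [Compressor object] + [Compressor Serializer object]
  take Serializer:  [object] + [Serializer object]
  take object:  [object] + [object]
MRO: Model BaseModel XMLMixin Validator Compressor Serializer object
save is defined in: BaseModel, Serializer. First along the MRO is BaseModel.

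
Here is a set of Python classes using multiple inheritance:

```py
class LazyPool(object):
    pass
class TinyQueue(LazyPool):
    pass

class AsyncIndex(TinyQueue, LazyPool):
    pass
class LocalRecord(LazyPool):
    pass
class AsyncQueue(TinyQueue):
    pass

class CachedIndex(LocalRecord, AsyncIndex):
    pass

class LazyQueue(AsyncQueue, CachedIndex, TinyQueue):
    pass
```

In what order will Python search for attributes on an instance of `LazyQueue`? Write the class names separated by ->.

L[LazyQueue] = LazyQueue + merge(L[AsyncQueue], L[CachedIndex], L[TinyQueue], [AsyncQueue CachedIndex TinyQueue])
  take AsyncQueue:  [AsyncQueue TinyQueue LazyPool object] + [CachedIndex LocalRecord AsyncIndex TinyQueue LazyPool object] + [TinyQueue LazyPool object] + [AsyncQueue CachedIndex TinyQueue]
  take CachedIndex:  [TinyQueue LazyPool object] + [CachedIndex LocalRecord AsyncIndex TinyQueue LazyPool object] + [TinyQueue LazyPool object] + [CachedIndex TinyQueue]
  take LocalRecord:  [TinyQueue LazyPool object] + [LocalRecord AsyncIndex TinyQueue LazyPool object] + [TinyQueue LazyPool object] + [TinyQueue]
  take AsyncIndex:  [TinyQueue LazyPool object] + [AsyncIndex TinyQueue LazyPool object] + [TinyQueue LazyPool object] + [TinyQueue]
  take TinyQueue:  [TinyQueue LazyPool object] + [TinyQueue LazyPool object] + [TinyQueue LazyPool object] + [TinyQueue]
  take LazyPool:  [LazyPool object] + [LazyPool object] + [LazyPool object]
  take object:  [object] + [object] + [object]

LazyQueue -> AsyncQueue -> CachedIndex -> LocalRecord -> AsyncIndex -> TinyQueue -> LazyPool -> object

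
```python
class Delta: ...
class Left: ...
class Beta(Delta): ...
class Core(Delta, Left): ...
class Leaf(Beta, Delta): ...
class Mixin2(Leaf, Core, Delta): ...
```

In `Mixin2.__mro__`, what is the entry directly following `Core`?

L[Mixin2] = Mixin2 + merge(L[Leaf], L[Core], L[Delta], [Leaf Core Delta])
  take Leaf:  [Leaf Beta Delta object] + [Core Delta Left object] + [Delta object] + [Leaf Core Delta]
  take Beta:  [Beta Delta object] + [Core Delta Left object] + [Delta object] + [Core Delta]
  take Core:  [Delta object] + [Core Delta Left object] + [Delta object] + [Core Delta]
  take Delta:  [Delta object] + [Delta Left object] + [Delta object] + [Delta]
  take Left:  [object] + [Left object] + [object]
  take object:  [object] + [object] + [object]
MRO: Mixin2 Leaf Beta Core Delta Left object
Core is at position 3; next is Delta.

Delta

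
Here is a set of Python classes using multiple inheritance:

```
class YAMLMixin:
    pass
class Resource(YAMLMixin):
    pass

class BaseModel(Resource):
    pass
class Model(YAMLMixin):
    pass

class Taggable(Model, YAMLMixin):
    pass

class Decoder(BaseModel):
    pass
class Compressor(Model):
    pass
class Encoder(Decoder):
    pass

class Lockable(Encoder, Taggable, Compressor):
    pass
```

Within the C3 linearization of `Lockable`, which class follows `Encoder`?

L[Lockable] = Lockable + merge(L[Encoder], L[Taggable], L[Compressor], [Encoder Taggable Compressor])
  take Encoder:  [Encoder Decoder BaseModel Resource YAMLMixin object] + [Taggable Model YAMLMixin object] + [Compressor Model YAMLMixin object] + [Encoder Taggable Compressor]
  take Decoder:  [Decoder BaseModel Resource YAMLMixin object] + [Taggable Model YAMLMixin object] + [Compressor Model YAMLMixin object] + [Taggable Compressor]
  take BaseModel:  [BaseModel Resource YAMLMixin object] + [Taggable Model YAMLMixin object] + [Compressor Model YAMLMixin object] + [Taggable Compressor]
  take Resource:  [Resource YAMLMixin object] + [Taggable Model YAMLMixin object] + [Compressor Model YAMLMixin object] + [Taggable Compressor]
  take Taggable:  [YAMLMixin object] + [Taggable Model YAMLMixin object] + [Compressor Model YAMLMixin object] + [Taggable Compressor]
  take Compressor:  [YAMLMixin object] + [Model YAMLMixin object] + [Compressor Model YAMLMixin object] + [Compressor]
  take Model:  [YAMLMixin object] + [Model YAMLMixin object] + [Model YAMLMixin object]
  take YAMLMixin:  [YAMLMixin object] + [YAMLMixin object] + [YAMLMixin object]
  take object:  [object] + [object] + [object]
MRO: Lockable Encoder Decoder BaseModel Resource Taggable Compressor Model YAMLMixin object
Encoder is at position 1; next is Decoder.

Decoder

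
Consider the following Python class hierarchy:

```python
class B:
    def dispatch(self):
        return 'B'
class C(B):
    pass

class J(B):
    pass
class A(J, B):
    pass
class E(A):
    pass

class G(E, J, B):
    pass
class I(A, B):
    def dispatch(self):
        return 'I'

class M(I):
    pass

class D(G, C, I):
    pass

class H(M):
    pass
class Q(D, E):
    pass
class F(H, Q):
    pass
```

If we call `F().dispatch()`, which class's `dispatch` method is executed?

L[F] = F + merge(L[H], L[Q], [H Q])
  take H:  [H M I A J B object] + [Q D G E C I A J B object] + [H Q]
  take M:  [M I A J B object] + [Q D G E C I A J B object] + [Q]
  take Q:  [I A J B object] + [Q D G E C I A J B object] + [Q]
  take D:  [I A J B object] + [D G E C I A J B object]
  take G:  [I A J B object] + [G E C I A J B object]
  take E:  [I A J B object] + [E C I A J B object]
  take C:  [I A J B object] + [C I A J B object]
  take I:  [I A J B object] + [I A J B object]
  take A:  [A J B object] + [A J B object]
  take J:  [J B object] + [J B object]
  take B:  [B object] + [B object]
  take object:  [object] + [object]
MRO: F H M Q D G E C I A J B object
dispatch is defined in: B, I. First along the MRO is I.

I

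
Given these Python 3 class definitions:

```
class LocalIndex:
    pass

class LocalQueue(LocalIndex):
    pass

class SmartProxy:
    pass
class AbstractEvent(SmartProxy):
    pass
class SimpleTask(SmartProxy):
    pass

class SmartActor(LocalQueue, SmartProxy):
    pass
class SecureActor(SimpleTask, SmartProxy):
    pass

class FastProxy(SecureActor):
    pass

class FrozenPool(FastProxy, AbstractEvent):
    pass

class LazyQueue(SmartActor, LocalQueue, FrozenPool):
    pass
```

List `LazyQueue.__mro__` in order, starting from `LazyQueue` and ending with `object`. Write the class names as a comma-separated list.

LazyQueue, SmartActor, LocalQueue, LocalIndex, FrozenPool, FastProxy, SecureActor, SimpleTask, AbstractEvent, SmartProxy, object

L[LazyQueue] = LazyQueue + merge(L[SmartActor], L[LocalQueue], L[FrozenPool], [SmartActor LocalQueue FrozenPool])
  take SmartActor:  [SmartActor LocalQueue LocalIndex SmartProxy object] + [LocalQueue LocalIndex object] + [FrozenPool FastProxy SecureActor SimpleTask AbstractEvent SmartProxy object] + [SmartActor LocalQueue FrozenPool]
  take LocalQueue:  [LocalQueue LocalIndex SmartProxy object] + [LocalQueue LocalIndex object] + [FrozenPool FastProxy SecureActor SimpleTask AbstractEvent SmartProxy object] + [LocalQueue FrozenPool]
  take LocalIndex:  [LocalIndex SmartProxy object] + [LocalIndex object] + [FrozenPool FastProxy SecureActor SimpleTask AbstractEvent SmartProxy object] + [FrozenPool]
  take FrozenPool:  [SmartProxy object] + [object] + [FrozenPool FastProxy SecureActor SimpleTask AbstractEvent SmartProxy object] + [FrozenPool]
  take FastProxy:  [SmartProxy object] + [object] + [FastProxy SecureActor SimpleTask AbstractEvent SmartProxy object]
  take SecureActor:  [SmartProxy object] + [object] + [SecureActor SimpleTask AbstractEvent SmartProxy object]
  take SimpleTask:  [SmartProxy object] + [object] + [SimpleTask AbstractEvent SmartProxy object]
  take AbstractEvent:  [SmartProxy object] + [object] + [AbstractEvent SmartProxy object]
  take SmartProxy:  [SmartProxy object] + [object] + [SmartProxy object]
  take object:  [object] + [object] + [object]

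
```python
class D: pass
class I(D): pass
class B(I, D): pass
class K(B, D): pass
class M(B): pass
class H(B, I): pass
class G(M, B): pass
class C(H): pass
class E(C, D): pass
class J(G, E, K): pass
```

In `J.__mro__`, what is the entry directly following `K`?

L[J] = J + merge(L[G], L[E], L[K], [G E K])
  take G:  [G M B I D object] + [E C H B I D object] + [K B I D object] + [G E K]
  take M:  [M B I D object] + [E C H B I D object] + [K B I D object] + [E K]
  take E:  [B I D object] + [E C H B I D object] + [K B I D object] + [E K]
  take C:  [B I D object] + [C H B I D object] + [K B I D object] + [K]
  take H:  [B I D object] + [H B I D object] + [K B I D object] + [K]
  take K:  [B I D object] + [B I D object] + [K B I D object] + [K]
  take B:  [B I D object] + [B I D object] + [B I D object]
  take I:  [I D object] + [I D object] + [I D object]
  take D:  [D object] + [D object] + [D object]
  take object:  [object] + [object] + [object]
MRO: J G M E C H K B I D object
K is at position 6; next is B.

B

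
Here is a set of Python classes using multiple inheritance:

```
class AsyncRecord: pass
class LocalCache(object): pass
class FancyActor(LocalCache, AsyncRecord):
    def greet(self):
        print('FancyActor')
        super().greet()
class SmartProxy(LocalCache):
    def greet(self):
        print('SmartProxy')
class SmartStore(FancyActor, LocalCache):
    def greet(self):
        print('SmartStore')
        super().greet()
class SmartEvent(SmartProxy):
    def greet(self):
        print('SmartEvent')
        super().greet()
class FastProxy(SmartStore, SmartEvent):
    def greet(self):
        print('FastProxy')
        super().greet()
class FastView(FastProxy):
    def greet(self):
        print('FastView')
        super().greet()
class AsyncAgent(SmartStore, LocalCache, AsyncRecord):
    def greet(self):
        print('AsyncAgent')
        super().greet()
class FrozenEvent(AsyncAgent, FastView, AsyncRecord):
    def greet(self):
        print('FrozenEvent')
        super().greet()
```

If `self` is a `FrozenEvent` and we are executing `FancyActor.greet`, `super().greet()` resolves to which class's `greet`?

SmartEvent

L[FrozenEvent] = FrozenEvent + merge(L[AsyncAgent], L[FastView], L[AsyncRecord], [AsyncAgent FastView AsyncRecord])
  take AsyncAgent:  [AsyncAgent SmartStore FancyActor LocalCache AsyncRecord object] + [FastView FastProxy SmartStore FancyActor SmartEvent SmartProxy LocalCache AsyncRecord object] + [AsyncRecord object] + [AsyncAgent FastView AsyncRecord]
  take FastView:  [SmartStore FancyActor LocalCache AsyncRecord object] + [FastView FastProxy SmartStore FancyActor SmartEvent SmartProxy LocalCache AsyncRecord object] + [AsyncRecord object] + [FastView AsyncRecord]
  take FastProxy:  [SmartStore FancyActor LocalCache AsyncRecord object] + [FastProxy SmartStore FancyActor SmartEvent SmartProxy LocalCache AsyncRecord object] + [AsyncRecord object] + [AsyncRecord]
  take SmartStore:  [SmartStore FancyActor LocalCache AsyncRecord object] + [SmartStore FancyActor SmartEvent SmartProxy LocalCache AsyncRecord object] + [AsyncRecord object] + [AsyncRecord]
  take FancyActor:  [FancyActor LocalCache AsyncRecord object] + [FancyActor SmartEvent SmartProxy LocalCache AsyncRecord object] + [AsyncRecord object] + [AsyncRecord]
  take SmartEvent:  [LocalCache AsyncRecord object] + [SmartEvent SmartProxy LocalCache AsyncRecord object] + [AsyncRecord object] + [AsyncRecord]
  take SmartProxy:  [LocalCache AsyncRecord object] + [SmartProxy LocalCache AsyncRecord object] + [AsyncRecord object] + [AsyncRecord]
  take LocalCache:  [LocalCache AsyncRecord object] + [LocalCache AsyncRecord object] + [AsyncRecord object] + [AsyncRecord]
  take AsyncRecord:  [AsyncRecord object] + [AsyncRecord object] + [AsyncRecord object] + [AsyncRecord]
  take object:  [object] + [object] + [object]
MRO: FrozenEvent AsyncAgent FastView FastProxy SmartStore FancyActor SmartEvent SmartProxy LocalCache AsyncRecord object
super() in FancyActor.greet on a FrozenEvent instance goes to the class after FancyActor in FrozenEvent's MRO: SmartEvent.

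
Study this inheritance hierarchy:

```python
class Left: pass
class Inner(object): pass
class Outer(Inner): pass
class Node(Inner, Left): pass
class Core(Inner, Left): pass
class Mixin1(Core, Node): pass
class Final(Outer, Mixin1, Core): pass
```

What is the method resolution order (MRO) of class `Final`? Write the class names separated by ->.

L[Final] = Final + merge(L[Outer], L[Mixin1], L[Core], [Outer Mixin1 Core])
  take Outer:  [Outer Inner object] + [Mixin1 Core Node Inner Left object] + [Core Inner Left object] + [Outer Mixin1 Core]
  take Mixin1:  [Inner object] + [Mixin1 Core Node Inner Left object] + [Core Inner Left object] + [Mixin1 Core]
  take Core:  [Inner object] + [Core Node Inner Left object] + [Core Inner Left object] + [Core]
  take Node:  [Inner object] + [Node Inner Left object] + [Inner Left object]
  take Inner:  [Inner object] + [Inner Left object] + [Inner Left object]
  take Left:  [object] + [Left object] + [Left object]
  take object:  [object] + [object] + [object]

Final -> Outer -> Mixin1 -> Core -> Node -> Inner -> Left -> object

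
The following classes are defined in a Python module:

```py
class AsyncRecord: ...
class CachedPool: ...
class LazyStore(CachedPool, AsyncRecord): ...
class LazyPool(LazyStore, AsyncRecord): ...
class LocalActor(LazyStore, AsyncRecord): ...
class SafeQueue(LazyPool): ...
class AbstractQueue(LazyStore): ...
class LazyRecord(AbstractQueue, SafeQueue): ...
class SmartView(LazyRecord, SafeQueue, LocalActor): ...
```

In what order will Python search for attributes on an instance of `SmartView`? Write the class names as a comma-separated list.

L[SmartView] = SmartView + merge(L[LazyRecord], L[SafeQueue], L[LocalActor], [LazyRecord SafeQueue LocalActor])
  take LazyRecord:  [LazyRecord AbstractQueue SafeQueue LazyPool LazyStore CachedPool AsyncRecord object] + [SafeQueue LazyPool LazyStore CachedPool AsyncRecord object] + [LocalActor LazyStore CachedPool AsyncRecord object] + [LazyRecord SafeQueue LocalActor]
  take AbstractQueue:  [AbstractQueue SafeQueue LazyPool LazyStore CachedPool AsyncRecord object] + [SafeQueue LazyPool LazyStore CachedPool AsyncRecord object] + [LocalActor LazyStore CachedPool AsyncRecord object] + [SafeQueue LocalActor]
  take SafeQueue:  [SafeQueue LazyPool LazyStore CachedPool AsyncRecord object] + [SafeQueue LazyPool LazyStore CachedPool AsyncRecord object] + [LocalActor LazyStore CachedPool AsyncRecord object] + [SafeQueue LocalActor]
  take LazyPool:  [LazyPool LazyStore CachedPool AsyncRecord object] + [LazyPool LazyStore CachedPool AsyncRecord object] + [LocalActor LazyStore CachedPool AsyncRecord object] + [LocalActor]
  take LocalActor:  [LazyStore CachedPool AsyncRecord object] + [LazyStore CachedPool AsyncRecord object] + [LocalActor LazyStore CachedPool AsyncRecord object] + [LocalActor]
  take LazyStore:  [LazyStore CachedPool AsyncRecord object] + [LazyStore CachedPool AsyncRecord object] + [LazyStore CachedPool AsyncRecord object]
  take CachedPool:  [CachedPool AsyncRecord object] + [CachedPool AsyncRecord object] + [CachedPool AsyncRecord object]
  take AsyncRecord:  [AsyncRecord object] + [AsyncRecord object] + [AsyncRecord object]
  take object:  [object] + [object] + [object]

SmartView, LazyRecord, AbstractQueue, SafeQueue, LazyPool, LocalActor, LazyStore, CachedPool, AsyncRecord, object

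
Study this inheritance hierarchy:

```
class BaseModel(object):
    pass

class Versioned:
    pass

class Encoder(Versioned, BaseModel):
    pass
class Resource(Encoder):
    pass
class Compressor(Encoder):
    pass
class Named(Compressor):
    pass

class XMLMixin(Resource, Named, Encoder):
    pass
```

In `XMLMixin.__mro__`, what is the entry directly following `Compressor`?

L[XMLMixin] = XMLMixin + merge(L[Resource], L[Named], L[Encoder], [Resource Named Encoder])
  take Resource:  [Resource Encoder Versioned BaseModel object] + [Named Compressor Encoder Versioned BaseModel object] + [Encoder Versioned BaseModel object] + [Resource Named Encoder]
  take Named:  [Encoder Versioned BaseModel object] + [Named Compressor Encoder Versioned BaseModel object] + [Encoder Versioned BaseModel object] + [Named Encoder]
  take Compressor:  [Encoder Versioned BaseModel object] + [Compressor Encoder Versioned BaseModel object] + [Encoder Versioned BaseModel object] + [Encoder]
  take Encoder:  [Encoder Versioned BaseModel object] + [Encoder Versioned BaseModel object] + [Encoder Versioned BaseModel object] + [Encoder]
  take Versioned:  [Versioned BaseModel object] + [Versioned BaseModel object] + [Versioned BaseModel object]
  take BaseModel:  [BaseModel object] + [BaseModel object] + [BaseModel object]
  take object:  [object] + [object] + [object]
MRO: XMLMixin Resource Named Compressor Encoder Versioned BaseModel object
Compressor is at position 3; next is Encoder.

Encoder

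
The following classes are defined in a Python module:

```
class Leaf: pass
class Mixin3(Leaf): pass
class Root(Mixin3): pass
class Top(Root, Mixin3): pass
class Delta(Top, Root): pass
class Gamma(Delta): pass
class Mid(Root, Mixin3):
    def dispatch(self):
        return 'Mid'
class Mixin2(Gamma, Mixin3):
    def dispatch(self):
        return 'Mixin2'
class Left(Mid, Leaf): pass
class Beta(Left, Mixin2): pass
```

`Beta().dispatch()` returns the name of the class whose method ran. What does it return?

Mid

L[Beta] = Beta + merge(L[Left], L[Mixin2], [Left Mixin2])
  take Left:  [Left Mid Root Mixin3 Leaf object] + [Mixin2 Gamma Delta Top Root Mixin3 Leaf object] + [Left Mixin2]
  take Mid:  [Mid Root Mixin3 Leaf object] + [Mixin2 Gamma Delta Top Root Mixin3 Leaf object] + [Mixin2]
  take Mixin2:  [Root Mixin3 Leaf object] + [Mixin2 Gamma Delta Top Root Mixin3 Leaf object] + [Mixin2]
  take Gamma:  [Root Mixin3 Leaf object] + [Gamma Delta Top Root Mixin3 Leaf object]
  take Delta:  [Root Mixin3 Leaf object] + [Delta Top Root Mixin3 Leaf object]
  take Top:  [Root Mixin3 Leaf object] + [Top Root Mixin3 Leaf object]
  take Root:  [Root Mixin3 Leaf object] + [Root Mixin3 Leaf object]
  take Mixin3:  [Mixin3 Leaf object] + [Mixin3 Leaf object]
  take Leaf:  [Leaf object] + [Leaf object]
  take object:  [object] + [object]
MRO: Beta Left Mid Mixin2 Gamma Delta Top Root Mixin3 Leaf object
dispatch is defined in: Mid, Mixin2. First along the MRO is Mid.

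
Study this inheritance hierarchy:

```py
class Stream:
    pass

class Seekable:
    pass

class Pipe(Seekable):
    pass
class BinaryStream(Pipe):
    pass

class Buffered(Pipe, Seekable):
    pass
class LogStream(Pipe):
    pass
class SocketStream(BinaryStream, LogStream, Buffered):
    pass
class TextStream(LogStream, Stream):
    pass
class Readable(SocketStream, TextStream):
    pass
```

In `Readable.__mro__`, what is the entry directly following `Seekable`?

Stream

L[Readable] = Readable + merge(L[SocketStream], L[TextStream], [SocketStream TextStream])
  take SocketStream:  [SocketStream BinaryStream LogStream Buffered Pipe Seekable object] + [TextStream LogStream Pipe Seekable Stream object] + [SocketStream TextStream]
  take BinaryStream:  [BinaryStream LogStream Buffered Pipe Seekable object] + [TextStream LogStream Pipe Seekable Stream object] + [TextStream]
  take TextStream:  [LogStream Buffered Pipe Seekable object] + [TextStream LogStream Pipe Seekable Stream object] + [TextStream]
  take LogStream:  [LogStream Buffered Pipe Seekable object] + [LogStream Pipe Seekable Stream object]
  take Buffered:  [Buffered Pipe Seekable object] + [Pipe Seekable Stream object]
  take Pipe:  [Pipe Seekable object] + [Pipe Seekable Stream object]
  take Seekable:  [Seekable object] + [Seekable Stream object]
  take Stream:  [object] + [Stream object]
  take object:  [object] + [object]
MRO: Readable SocketStream BinaryStream TextStream LogStream Buffered Pipe Seekable Stream object
Seekable is at position 7; next is Stream.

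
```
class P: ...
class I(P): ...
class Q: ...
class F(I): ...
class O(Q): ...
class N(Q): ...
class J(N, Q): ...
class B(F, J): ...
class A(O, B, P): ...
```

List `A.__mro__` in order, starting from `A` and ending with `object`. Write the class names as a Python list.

L[A] = A + merge(L[O], L[B], L[P], [O B P])
  take O:  [O Q object] + [B F I P J N Q object] + [P object] + [O B P]
  take B:  [Q object] + [B F I P J N Q object] + [P object] + [B P]
  take F:  [Q object] + [F I P J N Q object] + [P object] + [P]
  take I:  [Q object] + [I P J N Q object] + [P object] + [P]
  take P:  [Q object] + [P J N Q object] + [P object] + [P]
  take J:  [Q object] + [J N Q object] + [object]
  take N:  [Q object] + [N Q object] + [object]
  take Q:  [Q object] + [Q object] + [object]
  take object:  [object] + [object] + [object]

[A, O, B, F, I, P, J, N, Q, object]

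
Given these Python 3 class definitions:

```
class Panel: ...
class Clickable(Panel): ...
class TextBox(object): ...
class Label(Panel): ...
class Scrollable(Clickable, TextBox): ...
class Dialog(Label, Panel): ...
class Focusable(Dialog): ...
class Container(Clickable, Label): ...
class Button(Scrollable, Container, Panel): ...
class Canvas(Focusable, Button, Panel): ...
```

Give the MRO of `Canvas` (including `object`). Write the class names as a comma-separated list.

L[Canvas] = Canvas + merge(L[Focusable], L[Button], L[Panel], [Focusable Button Panel])
  take Focusable:  [Focusable Dialog Label Panel object] + [Button Scrollable Container Clickable Label Panel TextBox object] + [Panel object] + [Focusable Button Panel]
  take Dialog:  [Dialog Label Panel object] + [Button Scrollable Container Clickable Label Panel TextBox object] + [Panel object] + [Button Panel]
  take Button:  [Label Panel object] + [Button Scrollable Container Clickable Label Panel TextBox object] + [Panel object] + [Button Panel]
  take Scrollable:  [Label Panel object] + [Scrollable Container Clickable Label Panel TextBox object] + [Panel object] + [Panel]
  take Container:  [Label Panel object] + [Container Clickable Label Panel TextBox object] + [Panel object] + [Panel]
  take Clickable:  [Label Panel object] + [Clickable Label Panel TextBox object] + [Panel object] + [Panel]
  take Label:  [Label Panel object] + [Label Panel TextBox object] + [Panel object] + [Panel]
  take Panel:  [Panel object] + [Panel TextBox object] + [Panel object] + [Panel]
  take TextBox:  [object] + [TextBox object] + [object]
  take object:  [object] + [object] + [object]

Canvas, Focusable, Dialog, Button, Scrollable, Container, Clickable, Label, Panel, TextBox, object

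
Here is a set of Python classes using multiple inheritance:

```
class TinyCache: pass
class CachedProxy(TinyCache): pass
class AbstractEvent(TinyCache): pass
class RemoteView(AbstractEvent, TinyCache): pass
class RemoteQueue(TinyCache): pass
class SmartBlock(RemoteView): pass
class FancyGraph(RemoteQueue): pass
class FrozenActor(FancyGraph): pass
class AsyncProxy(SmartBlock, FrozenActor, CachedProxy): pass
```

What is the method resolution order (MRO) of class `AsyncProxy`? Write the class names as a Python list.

L[AsyncProxy] = AsyncProxy + merge(L[SmartBlock], L[FrozenActor], L[CachedProxy], [SmartBlock FrozenActor CachedProxy])
  take SmartBlock:  [SmartBlock RemoteView AbstractEvent TinyCache object] + [FrozenActor FancyGraph RemoteQueue TinyCache object] + [CachedProxy TinyCache object] + [SmartBlock FrozenActor CachedProxy]
  take RemoteView:  [RemoteView AbstractEvent TinyCache object] + [FrozenActor FancyGraph RemoteQueue TinyCache object] + [CachedProxy TinyCache object] + [FrozenActor CachedProxy]
  take AbstractEvent:  [AbstractEvent TinyCache object] + [FrozenActor FancyGraph RemoteQueue TinyCache object] + [CachedProxy TinyCache object] + [FrozenActor CachedProxy]
  take FrozenActor:  [TinyCache object] + [FrozenActor FancyGraph RemoteQueue TinyCache object] + [CachedProxy TinyCache object] + [FrozenActor CachedProxy]
  take FancyGraph:  [TinyCache object] + [FancyGraph RemoteQueue TinyCache object] + [CachedProxy TinyCache object] + [CachedProxy]
  take RemoteQueue:  [TinyCache object] + [RemoteQueue TinyCache object] + [CachedProxy TinyCache object] + [CachedProxy]
  take CachedProxy:  [TinyCache object] + [TinyCache object] + [CachedProxy TinyCache object] + [CachedProxy]
  take TinyCache:  [TinyCache object] + [TinyCache object] + [TinyCache object]
  take object:  [object] + [object] + [object]

[AsyncProxy, SmartBlock, RemoteView, AbstractEvent, FrozenActor, FancyGraph, RemoteQueue, CachedProxy, TinyCache, object]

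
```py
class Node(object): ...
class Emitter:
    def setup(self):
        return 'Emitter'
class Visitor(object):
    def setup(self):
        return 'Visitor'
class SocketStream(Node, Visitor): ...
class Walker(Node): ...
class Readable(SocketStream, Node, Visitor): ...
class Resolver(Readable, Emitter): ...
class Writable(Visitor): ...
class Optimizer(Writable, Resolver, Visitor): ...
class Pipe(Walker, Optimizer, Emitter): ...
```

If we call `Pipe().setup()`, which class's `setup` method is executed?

Visitor

L[Pipe] = Pipe + merge(L[Walker], L[Optimizer], L[Emitter], [Walker Optimizer Emitter])
  take Walker:  [Walker Node object] + [Optimizer Writable Resolver Readable SocketStream Node Visitor Emitter object] + [Emitter object] + [Walker Optimizer Emitter]
  take Optimizer:  [Node object] + [Optimizer Writable Resolver Readable SocketStream Node Visitor Emitter object] + [Emitter object] + [Optimizer Emitter]
  take Writable:  [Node object] + [Writable Resolver Readable SocketStream Node Visitor Emitter object] + [Emitter object] + [Emitter]
  take Resolver:  [Node object] + [Resolver Readable SocketStream Node Visitor Emitter object] + [Emitter object] + [Emitter]
  take Readable:  [Node object] + [Readable SocketStream Node Visitor Emitter object] + [Emitter object] + [Emitter]
  take SocketStream:  [Node object] + [SocketStream Node Visitor Emitter object] + [Emitter object] + [Emitter]
  take Node:  [Node object] + [Node Visitor Emitter object] + [Emitter object] + [Emitter]
  take Visitor:  [object] + [Visitor Emitter object] + [Emitter object] + [Emitter]
  take Emitter:  [object] + [Emitter object] + [Emitter object] + [Emitter]
  take object:  [object] + [object] + [object]
MRO: Pipe Walker Optimizer Writable Resolver Readable SocketStream Node Visitor Emitter object
setup is defined in: Emitter, Visitor. First along the MRO is Visitor.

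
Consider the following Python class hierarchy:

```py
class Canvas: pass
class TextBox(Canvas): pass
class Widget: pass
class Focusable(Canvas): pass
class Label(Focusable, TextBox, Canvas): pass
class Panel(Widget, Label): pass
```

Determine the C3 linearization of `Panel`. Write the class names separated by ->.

Panel -> Widget -> Label -> Focusable -> TextBox -> Canvas -> object

L[Panel] = Panel + merge(L[Widget], L[Label], [Widget Label])
  take Widget:  [Widget object] + [Label Focusable TextBox Canvas object] + [Widget Label]
  take Label:  [object] + [Label Focusable TextBox Canvas object] + [Label]
  take Focusable:  [object] + [Focusable TextBox Canvas object]
  take TextBox:  [object] + [TextBox Canvas object]
  take Canvas:  [object] + [Canvas object]
  take object:  [object] + [object]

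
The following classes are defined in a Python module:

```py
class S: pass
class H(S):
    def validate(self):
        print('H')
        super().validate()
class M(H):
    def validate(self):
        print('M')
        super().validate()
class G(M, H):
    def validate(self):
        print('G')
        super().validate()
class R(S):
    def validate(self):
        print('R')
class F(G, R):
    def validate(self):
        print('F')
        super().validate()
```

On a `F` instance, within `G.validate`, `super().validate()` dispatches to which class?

M

L[F] = F + merge(L[G], L[R], [G R])
  take G:  [G M H S object] + [R S object] + [G R]
  take M:  [M H S object] + [R S object] + [R]
  take H:  [H S object] + [R S object] + [R]
  take R:  [S object] + [R S object] + [R]
  take S:  [S object] + [S object]
  take object:  [object] + [object]
MRO: F G M H R S object
super() in G.validate on a F instance goes to the class after G in F's MRO: M.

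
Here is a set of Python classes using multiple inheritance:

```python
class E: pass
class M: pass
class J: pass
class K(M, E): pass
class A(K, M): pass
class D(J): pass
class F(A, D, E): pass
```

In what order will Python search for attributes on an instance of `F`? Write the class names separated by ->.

F -> A -> K -> M -> D -> E -> J -> object

L[F] = F + merge(L[A], L[D], L[E], [A D E])
  take A:  [A K M E object] + [D J object] + [E object] + [A D E]
  take K:  [K M E object] + [D J object] + [E object] + [D E]
  take M:  [M E object] + [D J object] + [E object] + [D E]
  take D:  [E object] + [D J object] + [E object] + [D E]
  take E:  [E object] + [J object] + [E object] + [E]
  take J:  [object] + [J object] + [object]
  take object:  [object] + [object] + [object]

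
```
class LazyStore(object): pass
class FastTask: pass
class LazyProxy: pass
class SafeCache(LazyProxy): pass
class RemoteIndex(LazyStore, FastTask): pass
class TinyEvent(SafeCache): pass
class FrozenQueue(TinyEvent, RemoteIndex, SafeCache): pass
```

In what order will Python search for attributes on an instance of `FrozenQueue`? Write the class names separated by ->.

L[FrozenQueue] = FrozenQueue + merge(L[TinyEvent], L[RemoteIndex], L[SafeCache], [TinyEvent RemoteIndex SafeCache])
  take TinyEvent:  [TinyEvent SafeCache LazyProxy object] + [RemoteIndex LazyStore FastTask object] + [SafeCache LazyProxy object] + [TinyEvent RemoteIndex SafeCache]
  take RemoteIndex:  [SafeCache LazyProxy object] + [RemoteIndex LazyStore FastTask object] + [SafeCache LazyProxy object] + [RemoteIndex SafeCache]
  take SafeCache:  [SafeCache LazyProxy object] + [LazyStore FastTask object] + [SafeCache LazyProxy object] + [SafeCache]
  take LazyProxy:  [LazyProxy object] + [LazyStore FastTask object] + [LazyProxy object]
  take LazyStore:  [object] + [LazyStore FastTask object] + [object]
  take FastTask:  [object] + [FastTask object] + [object]
  take object:  [object] + [object] + [object]

FrozenQueue -> TinyEvent -> RemoteIndex -> SafeCache -> LazyProxy -> LazyStore -> FastTask -> object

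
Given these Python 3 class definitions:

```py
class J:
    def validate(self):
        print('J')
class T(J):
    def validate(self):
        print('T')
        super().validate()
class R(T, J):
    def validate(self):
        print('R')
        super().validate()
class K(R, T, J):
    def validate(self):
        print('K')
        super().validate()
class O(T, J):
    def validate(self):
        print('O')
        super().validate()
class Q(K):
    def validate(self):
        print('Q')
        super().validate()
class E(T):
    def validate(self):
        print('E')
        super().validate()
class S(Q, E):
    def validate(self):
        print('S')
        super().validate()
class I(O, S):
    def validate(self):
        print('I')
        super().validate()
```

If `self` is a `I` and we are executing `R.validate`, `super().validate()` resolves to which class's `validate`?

L[I] = I + merge(L[O], L[S], [O S])
  take O:  [O T J object] + [S Q K R E T J object] + [O S]
  take S:  [T J object] + [S Q K R E T J object] + [S]
  take Q:  [T J object] + [Q K R E T J object]
  take K:  [T J object] + [K R E T J object]
  take R:  [T J object] + [R E T J object]
  take E:  [T J object] + [E T J object]
  take T:  [T J object] + [T J object]
  take J:  [J object] + [J object]
  take object:  [object] + [object]
MRO: I O S Q K R E T J object
super() in R.validate on a I instance goes to the class after R in I's MRO: E.

E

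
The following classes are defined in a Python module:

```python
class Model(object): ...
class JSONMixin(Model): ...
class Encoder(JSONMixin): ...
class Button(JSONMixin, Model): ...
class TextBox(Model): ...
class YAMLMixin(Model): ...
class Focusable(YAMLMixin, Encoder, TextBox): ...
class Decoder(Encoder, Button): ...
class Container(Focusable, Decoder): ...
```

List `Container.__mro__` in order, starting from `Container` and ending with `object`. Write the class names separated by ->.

L[Container] = Container + merge(L[Focusable], L[Decoder], [Focusable Decoder])
  take Focusable:  [Focusable YAMLMixin Encoder JSONMixin TextBox Model object] + [Decoder Encoder Button JSONMixin Model object] + [Focusable Decoder]
  take YAMLMixin:  [YAMLMixin Encoder JSONMixin TextBox Model object] + [Decoder Encoder Button JSONMixin Model object] + [Decoder]
  take Decoder:  [Encoder JSONMixin TextBox Model object] + [Decoder Encoder Button JSONMixin Model object] + [Decoder]
  take Encoder:  [Encoder JSONMixin TextBox Model object] + [Encoder Button JSONMixin Model object]
  take Button:  [JSONMixin TextBox Model object] + [Button JSONMixin Model object]
  take JSONMixin:  [JSONMixin TextBox Model object] + [JSONMixin Model object]
  take TextBox:  [TextBox Model object] + [Model object]
  take Model:  [Model object] + [Model object]
  take object:  [object] + [object]

Container -> Focusable -> YAMLMixin -> Decoder -> Encoder -> Button -> JSONMixin -> TextBox -> Model -> object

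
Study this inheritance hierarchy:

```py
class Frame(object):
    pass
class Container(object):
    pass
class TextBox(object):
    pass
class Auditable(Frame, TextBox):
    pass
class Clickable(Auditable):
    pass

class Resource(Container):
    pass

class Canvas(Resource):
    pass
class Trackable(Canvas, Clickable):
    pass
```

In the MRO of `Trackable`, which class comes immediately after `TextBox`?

object

L[Trackable] = Trackable + merge(L[Canvas], L[Clickable], [Canvas Clickable])
  take Canvas:  [Canvas Resource Container object] + [Clickable Auditable Frame TextBox object] + [Canvas Clickable]
  take Resource:  [Resource Container object] + [Clickable Auditable Frame TextBox object] + [Clickable]
  take Container:  [Container object] + [Clickable Auditable Frame TextBox object] + [Clickable]
  take Clickable:  [object] + [Clickable Auditable Frame TextBox object] + [Clickable]
  take Auditable:  [object] + [Auditable Frame TextBox object]
  take Frame:  [object] + [Frame TextBox object]
  take TextBox:  [object] + [TextBox object]
  take object:  [object] + [object]
MRO: Trackable Canvas Resource Container Clickable Auditable Frame TextBox object
TextBox is at position 7; next is object.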